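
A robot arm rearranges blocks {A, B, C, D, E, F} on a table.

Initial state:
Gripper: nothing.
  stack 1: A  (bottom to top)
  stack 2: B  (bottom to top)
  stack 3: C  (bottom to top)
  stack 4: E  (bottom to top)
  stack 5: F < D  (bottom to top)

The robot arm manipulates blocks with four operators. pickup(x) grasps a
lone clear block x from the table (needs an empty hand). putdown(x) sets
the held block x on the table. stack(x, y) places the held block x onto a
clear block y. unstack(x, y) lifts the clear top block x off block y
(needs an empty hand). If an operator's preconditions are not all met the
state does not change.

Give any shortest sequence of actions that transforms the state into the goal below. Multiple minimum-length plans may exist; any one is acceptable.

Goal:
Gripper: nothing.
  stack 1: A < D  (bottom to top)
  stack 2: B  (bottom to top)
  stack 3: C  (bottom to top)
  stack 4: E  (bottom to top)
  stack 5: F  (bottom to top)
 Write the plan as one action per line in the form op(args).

step 1 (unstack(D, F)): towers=[A; B; C; E; F] holding=D
step 2 (stack(D, A)): towers=[A/D; B; C; E; F] holding=-
goal check: towers=[A/D; B; C; E; F] holding=- — reached (length 2, optimal by BFS)

unstack(D, F)
stack(D, A)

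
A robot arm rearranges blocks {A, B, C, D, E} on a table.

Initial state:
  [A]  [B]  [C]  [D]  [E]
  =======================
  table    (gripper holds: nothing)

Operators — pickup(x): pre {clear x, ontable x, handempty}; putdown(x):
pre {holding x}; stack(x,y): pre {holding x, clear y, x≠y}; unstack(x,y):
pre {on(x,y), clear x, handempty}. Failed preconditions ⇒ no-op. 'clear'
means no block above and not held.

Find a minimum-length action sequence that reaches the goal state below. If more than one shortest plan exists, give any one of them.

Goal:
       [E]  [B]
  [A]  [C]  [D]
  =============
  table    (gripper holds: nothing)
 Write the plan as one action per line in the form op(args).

step 1 (pickup(B)): towers=[A; C; D; E] holding=B
step 2 (stack(B, D)): towers=[A; C; D/B; E] holding=-
step 3 (pickup(E)): towers=[A; C; D/B] holding=E
step 4 (stack(E, C)): towers=[A; C/E; D/B] holding=-
goal check: towers=[A; C/E; D/B] holding=- — reached (length 4, optimal by BFS)

pickup(B)
stack(B, D)
pickup(E)
stack(E, C)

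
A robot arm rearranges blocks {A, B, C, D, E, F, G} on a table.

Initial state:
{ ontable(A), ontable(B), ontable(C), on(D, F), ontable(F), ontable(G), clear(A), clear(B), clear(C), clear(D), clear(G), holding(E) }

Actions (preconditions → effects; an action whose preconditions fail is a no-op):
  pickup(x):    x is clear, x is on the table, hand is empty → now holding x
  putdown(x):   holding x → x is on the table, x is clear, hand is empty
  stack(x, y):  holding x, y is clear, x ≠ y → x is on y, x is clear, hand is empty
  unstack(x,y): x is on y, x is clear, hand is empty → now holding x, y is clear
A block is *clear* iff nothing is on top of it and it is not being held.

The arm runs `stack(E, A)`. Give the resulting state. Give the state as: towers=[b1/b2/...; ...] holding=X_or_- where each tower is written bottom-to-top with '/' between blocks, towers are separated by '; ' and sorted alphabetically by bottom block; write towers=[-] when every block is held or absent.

towers=[A/E; B; C; F/D; G] holding=-

before: towers=[A; B; C; F/D; G] holding=E
pre[stack(E, A)]: holding(E) ok, clear(A) ok, E≠A ok
all met → apply stack(E, A)
after:  towers=[A/E; B; C; F/D; G] holding=-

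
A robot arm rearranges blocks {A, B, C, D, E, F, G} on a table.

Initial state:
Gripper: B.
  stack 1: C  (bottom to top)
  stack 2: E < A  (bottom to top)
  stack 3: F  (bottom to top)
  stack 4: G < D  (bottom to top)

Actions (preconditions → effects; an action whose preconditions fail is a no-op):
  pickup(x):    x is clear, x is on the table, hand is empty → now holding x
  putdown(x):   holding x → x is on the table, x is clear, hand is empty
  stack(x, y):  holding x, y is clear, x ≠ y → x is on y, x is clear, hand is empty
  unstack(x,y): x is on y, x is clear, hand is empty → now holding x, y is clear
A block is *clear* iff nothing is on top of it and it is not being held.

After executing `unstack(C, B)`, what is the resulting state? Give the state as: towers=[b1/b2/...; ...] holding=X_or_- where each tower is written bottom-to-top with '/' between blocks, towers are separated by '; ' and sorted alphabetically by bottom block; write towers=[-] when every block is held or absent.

before: towers=[C; E/A; F; G/D] holding=B
pre[unstack(C, B)]: on(C,B) fail, clear(C) ok, handempty fail
on(C,B), handempty unmet → unstack(C, B) is a no-op
after:  towers=[C; E/A; F; G/D] holding=B

towers=[C; E/A; F; G/D] holding=B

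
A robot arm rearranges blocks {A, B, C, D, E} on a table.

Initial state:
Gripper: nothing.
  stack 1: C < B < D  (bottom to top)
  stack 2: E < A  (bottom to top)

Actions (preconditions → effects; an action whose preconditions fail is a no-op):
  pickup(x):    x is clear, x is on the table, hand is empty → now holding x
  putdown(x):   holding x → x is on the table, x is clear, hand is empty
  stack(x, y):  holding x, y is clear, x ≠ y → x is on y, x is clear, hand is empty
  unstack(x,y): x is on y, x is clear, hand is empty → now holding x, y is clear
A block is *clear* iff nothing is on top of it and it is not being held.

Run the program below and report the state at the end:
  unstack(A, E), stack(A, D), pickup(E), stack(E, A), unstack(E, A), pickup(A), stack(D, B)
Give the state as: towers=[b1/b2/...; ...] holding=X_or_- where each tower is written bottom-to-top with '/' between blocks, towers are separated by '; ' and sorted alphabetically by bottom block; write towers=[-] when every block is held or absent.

towers=[C/B/D/A] holding=E

step 1 (unstack(A, E)): towers=[C/B/D; E] holding=A
step 2 (stack(A, D)): towers=[C/B/D/A; E] holding=-
step 3 (pickup(E)): towers=[C/B/D/A] holding=E
step 4 (stack(E, A)): towers=[C/B/D/A/E] holding=-
step 5 (unstack(E, A)): towers=[C/B/D/A] holding=E
step 6 (pickup(A)) [no-op]: towers=[C/B/D/A] holding=E
step 7 (stack(D, B)) [no-op]: towers=[C/B/D/A] holding=E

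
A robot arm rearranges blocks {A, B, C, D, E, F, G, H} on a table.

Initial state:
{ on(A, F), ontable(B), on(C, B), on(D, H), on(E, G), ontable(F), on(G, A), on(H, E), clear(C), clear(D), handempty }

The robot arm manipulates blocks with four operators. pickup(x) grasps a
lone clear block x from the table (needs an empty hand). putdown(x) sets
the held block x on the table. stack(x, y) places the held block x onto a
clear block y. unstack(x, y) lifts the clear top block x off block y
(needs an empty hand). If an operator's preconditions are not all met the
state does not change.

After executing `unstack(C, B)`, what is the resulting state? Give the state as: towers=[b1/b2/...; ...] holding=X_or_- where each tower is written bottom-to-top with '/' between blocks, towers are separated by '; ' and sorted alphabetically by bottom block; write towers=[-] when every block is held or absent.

towers=[B; F/A/G/E/H/D] holding=C

before: towers=[B/C; F/A/G/E/H/D] holding=-
pre[unstack(C, B)]: on(C,B) yes, clear(C) yes, handempty yes
all met → apply unstack(C, B)
after:  towers=[B; F/A/G/E/H/D] holding=C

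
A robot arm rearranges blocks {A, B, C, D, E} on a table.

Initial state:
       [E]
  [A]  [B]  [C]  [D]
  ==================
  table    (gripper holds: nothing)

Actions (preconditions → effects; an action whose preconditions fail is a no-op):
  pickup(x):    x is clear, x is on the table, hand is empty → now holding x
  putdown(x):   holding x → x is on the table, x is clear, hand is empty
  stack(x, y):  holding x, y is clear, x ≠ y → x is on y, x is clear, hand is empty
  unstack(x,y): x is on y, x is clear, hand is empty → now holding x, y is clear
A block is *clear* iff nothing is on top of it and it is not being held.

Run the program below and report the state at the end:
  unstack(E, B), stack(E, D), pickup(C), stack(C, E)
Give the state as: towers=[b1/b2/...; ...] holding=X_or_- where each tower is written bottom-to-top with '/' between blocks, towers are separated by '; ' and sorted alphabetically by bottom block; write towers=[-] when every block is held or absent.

towers=[A; B; D/E/C] holding=-

step 1 (unstack(E, B)): towers=[A; B; C; D] holding=E
step 2 (stack(E, D)): towers=[A; B; C; D/E] holding=-
step 3 (pickup(C)): towers=[A; B; D/E] holding=C
step 4 (stack(C, E)): towers=[A; B; D/E/C] holding=-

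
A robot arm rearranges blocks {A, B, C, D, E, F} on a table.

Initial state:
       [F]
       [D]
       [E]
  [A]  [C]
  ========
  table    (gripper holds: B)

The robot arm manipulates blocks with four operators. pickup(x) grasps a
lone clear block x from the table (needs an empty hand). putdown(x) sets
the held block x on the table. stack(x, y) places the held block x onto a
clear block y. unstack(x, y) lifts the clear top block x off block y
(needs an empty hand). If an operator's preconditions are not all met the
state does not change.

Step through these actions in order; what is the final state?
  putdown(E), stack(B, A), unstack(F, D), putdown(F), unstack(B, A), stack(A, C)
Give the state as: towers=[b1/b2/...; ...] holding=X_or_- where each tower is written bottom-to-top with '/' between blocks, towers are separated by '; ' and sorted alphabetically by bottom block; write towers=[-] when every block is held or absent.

step 1 (putdown(E)) [no-op]: towers=[A; C/E/D/F] holding=B
step 2 (stack(B, A)): towers=[A/B; C/E/D/F] holding=-
step 3 (unstack(F, D)): towers=[A/B; C/E/D] holding=F
step 4 (putdown(F)): towers=[A/B; C/E/D; F] holding=-
step 5 (unstack(B, A)): towers=[A; C/E/D; F] holding=B
step 6 (stack(A, C)) [no-op]: towers=[A; C/E/D; F] holding=B

towers=[A; C/E/D; F] holding=B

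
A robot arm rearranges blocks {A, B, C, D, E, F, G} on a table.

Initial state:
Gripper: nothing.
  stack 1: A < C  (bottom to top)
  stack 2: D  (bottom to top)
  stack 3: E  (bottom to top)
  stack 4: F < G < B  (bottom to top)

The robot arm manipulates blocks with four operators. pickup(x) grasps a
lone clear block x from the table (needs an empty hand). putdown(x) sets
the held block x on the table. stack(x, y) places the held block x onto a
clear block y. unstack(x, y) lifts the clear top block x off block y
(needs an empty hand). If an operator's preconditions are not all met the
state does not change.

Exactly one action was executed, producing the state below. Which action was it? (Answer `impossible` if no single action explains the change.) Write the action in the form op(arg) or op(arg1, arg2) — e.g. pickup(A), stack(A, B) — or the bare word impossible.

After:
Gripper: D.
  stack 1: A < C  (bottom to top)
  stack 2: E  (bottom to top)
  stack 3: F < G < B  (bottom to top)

target: towers=[A/C; E; F/G/B] holding=D
     unstack(B, G) → towers=[A/C; D; E; F/G] holding=B
         pickup(D) → towers=[A/C; E; F/G/B] holding=D  ← match
         pickup(E) → towers=[A/C; D; F/G/B] holding=E
     unstack(C, A) → towers=[A; D; E; F/G/B] holding=C

pickup(D)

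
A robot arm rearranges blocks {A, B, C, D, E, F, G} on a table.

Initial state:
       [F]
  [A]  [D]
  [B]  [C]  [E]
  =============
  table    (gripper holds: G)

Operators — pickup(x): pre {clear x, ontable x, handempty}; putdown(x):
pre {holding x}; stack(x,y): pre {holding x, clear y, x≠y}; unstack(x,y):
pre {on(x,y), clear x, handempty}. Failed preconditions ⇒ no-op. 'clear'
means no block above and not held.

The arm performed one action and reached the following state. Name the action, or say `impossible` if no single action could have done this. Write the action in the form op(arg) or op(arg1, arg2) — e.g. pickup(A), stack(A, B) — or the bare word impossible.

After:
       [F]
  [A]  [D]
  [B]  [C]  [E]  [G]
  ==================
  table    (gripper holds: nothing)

target: towers=[B/A; C/D/F; E; G] holding=-
        putdown(G) → towers=[B/A; C/D/F; E; G] holding=-  ← match
       stack(G, F) → towers=[B/A; C/D/F/G; E] holding=-
       stack(G, A) → towers=[B/A/G; C/D/F; E] holding=-
       stack(G, E) → towers=[B/A; C/D/F; E/G] holding=-

putdown(G)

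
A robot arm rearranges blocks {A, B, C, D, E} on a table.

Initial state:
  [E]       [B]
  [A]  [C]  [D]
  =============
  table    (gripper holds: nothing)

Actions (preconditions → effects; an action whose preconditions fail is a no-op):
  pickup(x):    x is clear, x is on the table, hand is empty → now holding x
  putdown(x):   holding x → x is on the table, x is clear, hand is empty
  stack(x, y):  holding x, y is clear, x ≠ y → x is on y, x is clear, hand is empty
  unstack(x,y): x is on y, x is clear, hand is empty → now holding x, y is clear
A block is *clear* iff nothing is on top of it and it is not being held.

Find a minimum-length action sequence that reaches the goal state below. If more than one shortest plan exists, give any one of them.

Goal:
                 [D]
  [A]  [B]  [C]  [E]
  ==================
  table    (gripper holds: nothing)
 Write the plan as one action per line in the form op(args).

step 1 (unstack(B, D)): towers=[A/E; C; D] holding=B
step 2 (putdown(B)): towers=[A/E; B; C; D] holding=-
step 3 (unstack(E, A)): towers=[A; B; C; D] holding=E
step 4 (putdown(E)): towers=[A; B; C; D; E] holding=-
step 5 (pickup(D)): towers=[A; B; C; E] holding=D
step 6 (stack(D, E)): towers=[A; B; C; E/D] holding=-
goal check: towers=[A; B; C; E/D] holding=- — reached (length 6, optimal by BFS)

unstack(B, D)
putdown(B)
unstack(E, A)
putdown(E)
pickup(D)
stack(D, E)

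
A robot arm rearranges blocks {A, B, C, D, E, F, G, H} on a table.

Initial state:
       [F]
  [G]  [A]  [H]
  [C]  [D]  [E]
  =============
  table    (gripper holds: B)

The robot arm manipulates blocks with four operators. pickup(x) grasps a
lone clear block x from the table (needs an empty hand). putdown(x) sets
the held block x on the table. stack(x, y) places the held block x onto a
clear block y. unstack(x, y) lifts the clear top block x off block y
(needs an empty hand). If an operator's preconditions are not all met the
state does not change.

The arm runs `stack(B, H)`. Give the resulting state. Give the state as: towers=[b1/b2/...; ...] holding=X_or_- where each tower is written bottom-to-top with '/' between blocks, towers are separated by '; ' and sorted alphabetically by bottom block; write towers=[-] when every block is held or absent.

before: towers=[C/G; D/A/F; E/H] holding=B
pre[stack(B, H)]: holding(B) ✓, clear(H) ✓, B≠H ✓
all met → apply stack(B, H)
after:  towers=[C/G; D/A/F; E/H/B] holding=-

towers=[C/G; D/A/F; E/H/B] holding=-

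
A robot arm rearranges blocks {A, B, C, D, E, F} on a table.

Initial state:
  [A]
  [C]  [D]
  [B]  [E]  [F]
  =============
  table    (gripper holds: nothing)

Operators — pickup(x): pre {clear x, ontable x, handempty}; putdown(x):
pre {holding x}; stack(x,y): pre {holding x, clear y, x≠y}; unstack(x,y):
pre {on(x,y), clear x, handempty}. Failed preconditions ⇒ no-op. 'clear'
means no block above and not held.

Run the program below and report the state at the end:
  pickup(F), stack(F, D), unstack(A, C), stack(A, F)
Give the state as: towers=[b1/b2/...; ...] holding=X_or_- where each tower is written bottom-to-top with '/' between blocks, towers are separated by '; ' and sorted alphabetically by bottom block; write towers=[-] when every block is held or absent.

step 1 (pickup(F)): towers=[B/C/A; E/D] holding=F
step 2 (stack(F, D)): towers=[B/C/A; E/D/F] holding=-
step 3 (unstack(A, C)): towers=[B/C; E/D/F] holding=A
step 4 (stack(A, F)): towers=[B/C; E/D/F/A] holding=-

towers=[B/C; E/D/F/A] holding=-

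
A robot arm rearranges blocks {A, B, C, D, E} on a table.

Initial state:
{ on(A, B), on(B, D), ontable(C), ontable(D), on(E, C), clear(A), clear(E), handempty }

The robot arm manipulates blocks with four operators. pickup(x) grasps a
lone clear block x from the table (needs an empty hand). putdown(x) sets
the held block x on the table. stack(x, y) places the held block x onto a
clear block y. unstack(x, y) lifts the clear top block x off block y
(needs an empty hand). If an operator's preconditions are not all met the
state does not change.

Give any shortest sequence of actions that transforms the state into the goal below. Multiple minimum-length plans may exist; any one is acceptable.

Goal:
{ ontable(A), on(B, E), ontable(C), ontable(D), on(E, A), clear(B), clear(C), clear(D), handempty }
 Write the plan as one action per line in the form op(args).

step 1 (unstack(A, B)): towers=[C/E; D/B] holding=A
step 2 (putdown(A)): towers=[A; C/E; D/B] holding=-
step 3 (unstack(E, C)): towers=[A; C; D/B] holding=E
step 4 (stack(E, A)): towers=[A/E; C; D/B] holding=-
step 5 (unstack(B, D)): towers=[A/E; C; D] holding=B
step 6 (stack(B, E)): towers=[A/E/B; C; D] holding=-
goal check: towers=[A/E/B; C; D] holding=- — reached (length 6, optimal by BFS)

unstack(A, B)
putdown(A)
unstack(E, C)
stack(E, A)
unstack(B, D)
stack(B, E)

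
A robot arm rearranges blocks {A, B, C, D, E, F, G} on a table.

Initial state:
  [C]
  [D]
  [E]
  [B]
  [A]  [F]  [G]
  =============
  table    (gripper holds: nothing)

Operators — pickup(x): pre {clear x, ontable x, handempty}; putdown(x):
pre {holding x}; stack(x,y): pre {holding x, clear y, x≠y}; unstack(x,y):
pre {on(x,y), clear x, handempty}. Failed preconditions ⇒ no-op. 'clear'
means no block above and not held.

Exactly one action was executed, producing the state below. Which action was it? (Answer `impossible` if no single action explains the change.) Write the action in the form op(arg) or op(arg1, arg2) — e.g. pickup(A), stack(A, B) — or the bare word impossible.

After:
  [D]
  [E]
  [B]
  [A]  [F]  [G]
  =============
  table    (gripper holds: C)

unstack(C, D)

target: towers=[A/B/E/D; F; G] holding=C
         pickup(F) → towers=[A/B/E/D/C; G] holding=F
         pickup(G) → towers=[A/B/E/D/C; F] holding=G
     unstack(C, D) → towers=[A/B/E/D; F; G] holding=C  ← match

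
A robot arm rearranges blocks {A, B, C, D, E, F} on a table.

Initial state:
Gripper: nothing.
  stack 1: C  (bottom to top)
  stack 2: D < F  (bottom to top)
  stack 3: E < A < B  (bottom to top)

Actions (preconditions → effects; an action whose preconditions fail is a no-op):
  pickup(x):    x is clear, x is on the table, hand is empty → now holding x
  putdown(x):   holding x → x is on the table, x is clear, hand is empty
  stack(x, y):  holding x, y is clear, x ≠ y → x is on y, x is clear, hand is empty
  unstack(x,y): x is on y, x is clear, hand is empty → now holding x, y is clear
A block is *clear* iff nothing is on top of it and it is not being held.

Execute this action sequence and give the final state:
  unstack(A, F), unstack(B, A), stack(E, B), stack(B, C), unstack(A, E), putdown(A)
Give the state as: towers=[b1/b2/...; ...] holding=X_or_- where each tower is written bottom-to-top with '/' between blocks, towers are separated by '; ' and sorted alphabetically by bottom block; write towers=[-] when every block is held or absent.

towers=[A; C/B; D/F; E] holding=-

step 1 (unstack(A, F)) [no-op]: towers=[C; D/F; E/A/B] holding=-
step 2 (unstack(B, A)): towers=[C; D/F; E/A] holding=B
step 3 (stack(E, B)) [no-op]: towers=[C; D/F; E/A] holding=B
step 4 (stack(B, C)): towers=[C/B; D/F; E/A] holding=-
step 5 (unstack(A, E)): towers=[C/B; D/F; E] holding=A
step 6 (putdown(A)): towers=[A; C/B; D/F; E] holding=-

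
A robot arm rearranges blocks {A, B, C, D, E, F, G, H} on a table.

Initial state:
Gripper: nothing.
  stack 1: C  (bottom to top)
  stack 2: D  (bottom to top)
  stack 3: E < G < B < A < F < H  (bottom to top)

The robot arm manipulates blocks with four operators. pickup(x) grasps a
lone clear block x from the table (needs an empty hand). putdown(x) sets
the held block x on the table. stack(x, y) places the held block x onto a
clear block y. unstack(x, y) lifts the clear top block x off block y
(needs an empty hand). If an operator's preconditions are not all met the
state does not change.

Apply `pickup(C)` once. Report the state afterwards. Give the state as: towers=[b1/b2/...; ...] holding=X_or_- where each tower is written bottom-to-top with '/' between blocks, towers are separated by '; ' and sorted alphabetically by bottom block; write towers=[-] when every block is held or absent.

towers=[D; E/G/B/A/F/H] holding=C

before: towers=[C; D; E/G/B/A/F/H] holding=-
pre[pickup(C)]: clear(C) yes, ontable(C) yes, handempty yes
all met → apply pickup(C)
after:  towers=[D; E/G/B/A/F/H] holding=C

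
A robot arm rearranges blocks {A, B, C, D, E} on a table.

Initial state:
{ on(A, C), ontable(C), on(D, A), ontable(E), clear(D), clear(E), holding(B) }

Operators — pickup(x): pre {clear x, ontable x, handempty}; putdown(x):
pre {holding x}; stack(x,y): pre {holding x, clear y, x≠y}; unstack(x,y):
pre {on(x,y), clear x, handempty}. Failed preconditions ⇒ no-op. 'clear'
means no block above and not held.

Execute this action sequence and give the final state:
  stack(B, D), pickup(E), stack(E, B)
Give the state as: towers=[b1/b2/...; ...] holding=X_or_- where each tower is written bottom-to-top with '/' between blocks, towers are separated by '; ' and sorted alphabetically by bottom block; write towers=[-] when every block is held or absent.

step 1 (stack(B, D)): towers=[C/A/D/B; E] holding=-
step 2 (pickup(E)): towers=[C/A/D/B] holding=E
step 3 (stack(E, B)): towers=[C/A/D/B/E] holding=-

towers=[C/A/D/B/E] holding=-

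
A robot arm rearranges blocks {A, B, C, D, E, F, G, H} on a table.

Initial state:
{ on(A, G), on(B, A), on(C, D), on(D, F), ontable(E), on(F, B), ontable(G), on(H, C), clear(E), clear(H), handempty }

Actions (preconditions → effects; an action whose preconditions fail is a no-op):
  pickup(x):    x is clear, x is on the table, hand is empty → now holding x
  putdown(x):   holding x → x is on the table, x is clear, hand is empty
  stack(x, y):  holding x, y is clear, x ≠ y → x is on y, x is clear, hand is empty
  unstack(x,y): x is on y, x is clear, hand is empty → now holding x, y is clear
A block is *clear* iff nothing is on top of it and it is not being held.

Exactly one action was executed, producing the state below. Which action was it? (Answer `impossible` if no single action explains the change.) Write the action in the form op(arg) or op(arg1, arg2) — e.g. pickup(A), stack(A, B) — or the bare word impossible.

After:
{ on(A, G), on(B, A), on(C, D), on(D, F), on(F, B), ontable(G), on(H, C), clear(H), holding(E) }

pickup(E)

target: towers=[G/A/B/F/D/C/H] holding=E
         pickup(E) → towers=[G/A/B/F/D/C/H] holding=E  ← match
     unstack(H, C) → towers=[E; G/A/B/F/D/C] holding=H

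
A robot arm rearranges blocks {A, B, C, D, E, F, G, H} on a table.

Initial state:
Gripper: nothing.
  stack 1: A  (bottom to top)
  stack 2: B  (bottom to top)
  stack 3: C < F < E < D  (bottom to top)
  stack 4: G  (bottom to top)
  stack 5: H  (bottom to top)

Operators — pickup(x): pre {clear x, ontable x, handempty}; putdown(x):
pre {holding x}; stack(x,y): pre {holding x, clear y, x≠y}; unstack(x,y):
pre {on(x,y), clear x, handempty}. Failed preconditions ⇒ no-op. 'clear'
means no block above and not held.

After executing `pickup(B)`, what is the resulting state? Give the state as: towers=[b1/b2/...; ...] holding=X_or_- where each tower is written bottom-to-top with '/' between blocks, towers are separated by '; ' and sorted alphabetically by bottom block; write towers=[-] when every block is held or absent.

towers=[A; C/F/E/D; G; H] holding=B

before: towers=[A; B; C/F/E/D; G; H] holding=-
pre[pickup(B)]: clear(B) yes, ontable(B) yes, handempty yes
all met → apply pickup(B)
after:  towers=[A; C/F/E/D; G; H] holding=B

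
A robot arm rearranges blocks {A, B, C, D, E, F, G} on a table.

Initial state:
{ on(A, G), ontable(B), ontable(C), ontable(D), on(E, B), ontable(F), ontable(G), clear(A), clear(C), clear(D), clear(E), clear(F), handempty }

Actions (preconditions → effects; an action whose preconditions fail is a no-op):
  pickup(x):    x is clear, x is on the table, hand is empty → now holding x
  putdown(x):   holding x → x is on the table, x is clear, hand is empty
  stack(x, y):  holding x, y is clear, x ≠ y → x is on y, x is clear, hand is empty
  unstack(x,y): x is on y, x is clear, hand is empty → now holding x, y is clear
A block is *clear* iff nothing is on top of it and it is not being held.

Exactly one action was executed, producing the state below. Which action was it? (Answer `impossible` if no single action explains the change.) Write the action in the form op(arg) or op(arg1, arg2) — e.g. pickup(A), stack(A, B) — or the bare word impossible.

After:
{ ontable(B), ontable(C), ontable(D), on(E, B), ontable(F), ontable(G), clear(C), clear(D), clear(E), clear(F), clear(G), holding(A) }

target: towers=[B/E; C; D; F; G] holding=A
         pickup(F) → towers=[B/E; C; D; G/A] holding=F
         pickup(D) → towers=[B/E; C; F; G/A] holding=D
     unstack(A, G) → towers=[B/E; C; D; F; G] holding=A  ← match
     unstack(E, B) → towers=[B; C; D; F; G/A] holding=E
         pickup(C) → towers=[B/E; D; F; G/A] holding=C

unstack(A, G)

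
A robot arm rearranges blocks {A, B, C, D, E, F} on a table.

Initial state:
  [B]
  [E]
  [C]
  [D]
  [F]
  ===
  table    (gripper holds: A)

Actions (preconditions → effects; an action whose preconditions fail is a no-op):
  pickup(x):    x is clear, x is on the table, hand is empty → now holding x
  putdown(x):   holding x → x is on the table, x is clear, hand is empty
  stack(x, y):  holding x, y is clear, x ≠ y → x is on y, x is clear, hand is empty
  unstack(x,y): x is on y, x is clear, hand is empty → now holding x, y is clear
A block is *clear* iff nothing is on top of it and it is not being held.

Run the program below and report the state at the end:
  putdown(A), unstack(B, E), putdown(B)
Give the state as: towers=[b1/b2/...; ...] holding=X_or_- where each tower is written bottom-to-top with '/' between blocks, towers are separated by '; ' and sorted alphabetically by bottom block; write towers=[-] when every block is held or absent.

step 1 (putdown(A)): towers=[A; F/D/C/E/B] holding=-
step 2 (unstack(B, E)): towers=[A; F/D/C/E] holding=B
step 3 (putdown(B)): towers=[A; B; F/D/C/E] holding=-

towers=[A; B; F/D/C/E] holding=-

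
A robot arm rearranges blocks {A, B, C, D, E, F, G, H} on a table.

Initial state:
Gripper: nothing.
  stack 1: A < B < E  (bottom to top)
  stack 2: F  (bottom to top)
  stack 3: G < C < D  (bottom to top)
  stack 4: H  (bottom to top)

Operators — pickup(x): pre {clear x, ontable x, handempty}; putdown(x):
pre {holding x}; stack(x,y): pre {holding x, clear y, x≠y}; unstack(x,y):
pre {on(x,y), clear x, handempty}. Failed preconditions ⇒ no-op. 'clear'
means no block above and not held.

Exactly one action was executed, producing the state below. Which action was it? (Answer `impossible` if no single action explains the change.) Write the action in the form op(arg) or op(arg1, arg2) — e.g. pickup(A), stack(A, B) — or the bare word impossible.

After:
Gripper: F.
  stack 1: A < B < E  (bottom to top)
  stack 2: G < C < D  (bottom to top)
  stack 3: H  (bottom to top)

target: towers=[A/B/E; G/C/D; H] holding=F
     unstack(E, B) → towers=[A/B; F; G/C/D; H] holding=E
         pickup(H) → towers=[A/B/E; F; G/C/D] holding=H
         pickup(F) → towers=[A/B/E; G/C/D; H] holding=F  ← match
     unstack(D, C) → towers=[A/B/E; F; G/C; H] holding=D

pickup(F)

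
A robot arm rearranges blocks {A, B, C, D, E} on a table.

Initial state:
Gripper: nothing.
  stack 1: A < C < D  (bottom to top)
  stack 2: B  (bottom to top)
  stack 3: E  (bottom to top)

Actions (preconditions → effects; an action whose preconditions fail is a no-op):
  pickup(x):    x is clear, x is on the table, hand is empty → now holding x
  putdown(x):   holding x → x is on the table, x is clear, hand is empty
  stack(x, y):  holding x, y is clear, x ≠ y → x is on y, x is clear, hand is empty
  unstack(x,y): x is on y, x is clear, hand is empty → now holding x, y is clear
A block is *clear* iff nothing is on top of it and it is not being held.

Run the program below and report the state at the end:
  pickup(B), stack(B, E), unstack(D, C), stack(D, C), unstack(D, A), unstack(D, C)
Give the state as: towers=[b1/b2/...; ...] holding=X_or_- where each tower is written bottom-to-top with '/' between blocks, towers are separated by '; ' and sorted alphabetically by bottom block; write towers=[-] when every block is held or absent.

step 1 (pickup(B)): towers=[A/C/D; E] holding=B
step 2 (stack(B, E)): towers=[A/C/D; E/B] holding=-
step 3 (unstack(D, C)): towers=[A/C; E/B] holding=D
step 4 (stack(D, C)): towers=[A/C/D; E/B] holding=-
step 5 (unstack(D, A)) [no-op]: towers=[A/C/D; E/B] holding=-
step 6 (unstack(D, C)): towers=[A/C; E/B] holding=D

towers=[A/C; E/B] holding=D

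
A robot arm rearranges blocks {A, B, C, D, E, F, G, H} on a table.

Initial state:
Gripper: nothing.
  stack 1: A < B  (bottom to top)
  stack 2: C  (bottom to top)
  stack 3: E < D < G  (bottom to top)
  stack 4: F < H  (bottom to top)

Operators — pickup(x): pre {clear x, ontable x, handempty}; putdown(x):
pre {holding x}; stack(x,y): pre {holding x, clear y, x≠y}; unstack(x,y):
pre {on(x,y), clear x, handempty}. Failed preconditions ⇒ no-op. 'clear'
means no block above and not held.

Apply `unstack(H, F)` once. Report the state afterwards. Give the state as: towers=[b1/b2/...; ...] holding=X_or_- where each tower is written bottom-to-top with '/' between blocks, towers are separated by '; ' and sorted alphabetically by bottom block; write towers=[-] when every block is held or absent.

before: towers=[A/B; C; E/D/G; F/H] holding=-
pre[unstack(H, F)]: on(H,F) ✓, clear(H) ✓, handempty ✓
all met → apply unstack(H, F)
after:  towers=[A/B; C; E/D/G; F] holding=H

towers=[A/B; C; E/D/G; F] holding=H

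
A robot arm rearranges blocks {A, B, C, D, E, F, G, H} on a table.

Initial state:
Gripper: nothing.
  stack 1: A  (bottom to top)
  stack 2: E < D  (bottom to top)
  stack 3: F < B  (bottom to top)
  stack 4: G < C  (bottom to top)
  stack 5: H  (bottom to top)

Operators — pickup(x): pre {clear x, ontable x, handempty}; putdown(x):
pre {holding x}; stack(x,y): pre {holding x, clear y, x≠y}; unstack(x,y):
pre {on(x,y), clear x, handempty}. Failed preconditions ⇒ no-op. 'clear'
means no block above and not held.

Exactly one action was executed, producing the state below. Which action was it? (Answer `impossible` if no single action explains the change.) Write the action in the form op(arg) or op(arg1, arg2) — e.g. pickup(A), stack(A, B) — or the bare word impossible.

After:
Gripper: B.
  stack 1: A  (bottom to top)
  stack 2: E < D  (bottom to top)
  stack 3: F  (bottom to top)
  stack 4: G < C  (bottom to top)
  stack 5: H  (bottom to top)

unstack(B, F)

target: towers=[A; E/D; F; G/C; H] holding=B
         pickup(A) → towers=[E/D; F/B; G/C; H] holding=A
         pickup(H) → towers=[A; E/D; F/B; G/C] holding=H
     unstack(B, F) → towers=[A; E/D; F; G/C; H] holding=B  ← match
     unstack(D, E) → towers=[A; E; F/B; G/C; H] holding=D
     unstack(C, G) → towers=[A; E/D; F/B; G; H] holding=C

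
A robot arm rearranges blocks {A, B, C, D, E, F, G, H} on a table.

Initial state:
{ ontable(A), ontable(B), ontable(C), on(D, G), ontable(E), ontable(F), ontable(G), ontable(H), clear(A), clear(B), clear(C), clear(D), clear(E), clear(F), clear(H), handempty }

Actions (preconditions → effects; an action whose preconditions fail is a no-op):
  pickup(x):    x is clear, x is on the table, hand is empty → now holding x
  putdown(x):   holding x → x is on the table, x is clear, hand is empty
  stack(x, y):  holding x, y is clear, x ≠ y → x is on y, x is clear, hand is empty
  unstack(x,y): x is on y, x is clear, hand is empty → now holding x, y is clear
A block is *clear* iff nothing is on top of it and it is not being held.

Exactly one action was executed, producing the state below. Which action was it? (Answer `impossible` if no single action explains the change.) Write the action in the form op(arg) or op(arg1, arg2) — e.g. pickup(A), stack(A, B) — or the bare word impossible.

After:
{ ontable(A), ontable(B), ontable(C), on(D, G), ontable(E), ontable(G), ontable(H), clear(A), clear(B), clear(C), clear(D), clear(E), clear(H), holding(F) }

target: towers=[A; B; C; E; G/D; H] holding=F
         pickup(A) → towers=[B; C; E; F; G/D; H] holding=A
         pickup(E) → towers=[A; B; C; F; G/D; H] holding=E
         pickup(H) → towers=[A; B; C; E; F; G/D] holding=H
         pickup(B) → towers=[A; C; E; F; G/D; H] holding=B
         pickup(F) → towers=[A; B; C; E; G/D; H] holding=F  ← match
     unstack(D, G) → towers=[A; B; C; E; F; G; H] holding=D
         pickup(C) → towers=[A; B; E; F; G/D; H] holding=C

pickup(F)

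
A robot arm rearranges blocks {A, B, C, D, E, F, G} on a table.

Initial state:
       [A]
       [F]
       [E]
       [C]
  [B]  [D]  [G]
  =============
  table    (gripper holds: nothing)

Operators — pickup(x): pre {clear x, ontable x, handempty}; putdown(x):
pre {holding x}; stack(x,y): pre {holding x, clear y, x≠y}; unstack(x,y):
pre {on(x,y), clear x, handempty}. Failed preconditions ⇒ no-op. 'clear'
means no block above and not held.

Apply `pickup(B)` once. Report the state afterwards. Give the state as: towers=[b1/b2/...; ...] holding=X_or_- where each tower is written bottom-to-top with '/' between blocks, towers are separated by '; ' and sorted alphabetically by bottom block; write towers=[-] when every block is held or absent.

towers=[D/C/E/F/A; G] holding=B

before: towers=[B; D/C/E/F/A; G] holding=-
pre[pickup(B)]: clear(B) ✓, ontable(B) ✓, handempty ✓
all met → apply pickup(B)
after:  towers=[D/C/E/F/A; G] holding=B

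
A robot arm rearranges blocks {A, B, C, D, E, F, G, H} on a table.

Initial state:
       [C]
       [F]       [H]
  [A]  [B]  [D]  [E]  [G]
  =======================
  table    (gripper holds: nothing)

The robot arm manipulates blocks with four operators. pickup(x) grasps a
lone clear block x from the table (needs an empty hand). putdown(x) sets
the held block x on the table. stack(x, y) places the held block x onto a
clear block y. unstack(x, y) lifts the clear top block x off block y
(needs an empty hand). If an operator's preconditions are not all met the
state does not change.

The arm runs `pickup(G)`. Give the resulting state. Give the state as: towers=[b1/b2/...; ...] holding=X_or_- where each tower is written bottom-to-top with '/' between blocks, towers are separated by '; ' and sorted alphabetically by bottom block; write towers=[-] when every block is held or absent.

towers=[A; B/F/C; D; E/H] holding=G

before: towers=[A; B/F/C; D; E/H; G] holding=-
pre[pickup(G)]: clear(G) yes, ontable(G) yes, handempty yes
all met → apply pickup(G)
after:  towers=[A; B/F/C; D; E/H] holding=G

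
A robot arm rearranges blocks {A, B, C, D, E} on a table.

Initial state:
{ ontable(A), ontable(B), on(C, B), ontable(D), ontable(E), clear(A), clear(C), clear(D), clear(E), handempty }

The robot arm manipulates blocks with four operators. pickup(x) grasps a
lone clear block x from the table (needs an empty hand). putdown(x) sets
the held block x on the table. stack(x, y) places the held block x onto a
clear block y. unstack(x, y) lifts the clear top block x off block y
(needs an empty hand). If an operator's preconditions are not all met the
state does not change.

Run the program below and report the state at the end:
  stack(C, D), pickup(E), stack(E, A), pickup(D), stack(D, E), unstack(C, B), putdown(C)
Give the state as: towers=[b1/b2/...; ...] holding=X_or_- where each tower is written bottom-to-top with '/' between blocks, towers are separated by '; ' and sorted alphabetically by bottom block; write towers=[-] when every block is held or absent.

towers=[A/E/D; B; C] holding=-

step 1 (stack(C, D)) [no-op]: towers=[A; B/C; D; E] holding=-
step 2 (pickup(E)): towers=[A; B/C; D] holding=E
step 3 (stack(E, A)): towers=[A/E; B/C; D] holding=-
step 4 (pickup(D)): towers=[A/E; B/C] holding=D
step 5 (stack(D, E)): towers=[A/E/D; B/C] holding=-
step 6 (unstack(C, B)): towers=[A/E/D; B] holding=C
step 7 (putdown(C)): towers=[A/E/D; B; C] holding=-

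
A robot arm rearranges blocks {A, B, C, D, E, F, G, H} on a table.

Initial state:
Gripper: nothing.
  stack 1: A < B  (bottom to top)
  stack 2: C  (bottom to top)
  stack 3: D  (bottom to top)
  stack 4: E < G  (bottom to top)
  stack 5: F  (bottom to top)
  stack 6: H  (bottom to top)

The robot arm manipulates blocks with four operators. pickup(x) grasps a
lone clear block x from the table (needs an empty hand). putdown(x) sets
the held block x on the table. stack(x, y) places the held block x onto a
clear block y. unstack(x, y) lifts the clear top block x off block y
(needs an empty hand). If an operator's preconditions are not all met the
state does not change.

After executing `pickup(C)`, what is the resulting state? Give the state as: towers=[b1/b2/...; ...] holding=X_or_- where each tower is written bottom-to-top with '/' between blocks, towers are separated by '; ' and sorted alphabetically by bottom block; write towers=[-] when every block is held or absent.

towers=[A/B; D; E/G; F; H] holding=C

before: towers=[A/B; C; D; E/G; F; H] holding=-
pre[pickup(C)]: clear(C) ✓, ontable(C) ✓, handempty ✓
all met → apply pickup(C)
after:  towers=[A/B; D; E/G; F; H] holding=C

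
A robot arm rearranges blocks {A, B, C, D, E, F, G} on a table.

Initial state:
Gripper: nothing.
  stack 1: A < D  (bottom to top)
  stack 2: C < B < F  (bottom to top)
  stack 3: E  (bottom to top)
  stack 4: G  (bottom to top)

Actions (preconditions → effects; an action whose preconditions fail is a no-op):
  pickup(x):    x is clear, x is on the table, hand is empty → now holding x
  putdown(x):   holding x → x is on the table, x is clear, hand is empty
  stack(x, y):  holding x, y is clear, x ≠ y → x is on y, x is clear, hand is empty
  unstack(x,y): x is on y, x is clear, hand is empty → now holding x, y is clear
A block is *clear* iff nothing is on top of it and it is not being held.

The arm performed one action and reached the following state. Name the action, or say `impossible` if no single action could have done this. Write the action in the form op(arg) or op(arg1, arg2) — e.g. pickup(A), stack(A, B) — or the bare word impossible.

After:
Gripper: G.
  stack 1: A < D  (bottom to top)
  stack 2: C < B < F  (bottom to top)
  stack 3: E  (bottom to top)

pickup(G)

target: towers=[A/D; C/B/F; E] holding=G
     unstack(F, B) → towers=[A/D; C/B; E; G] holding=F
         pickup(G) → towers=[A/D; C/B/F; E] holding=G  ← match
     unstack(D, A) → towers=[A; C/B/F; E; G] holding=D
         pickup(E) → towers=[A/D; C/B/F; G] holding=E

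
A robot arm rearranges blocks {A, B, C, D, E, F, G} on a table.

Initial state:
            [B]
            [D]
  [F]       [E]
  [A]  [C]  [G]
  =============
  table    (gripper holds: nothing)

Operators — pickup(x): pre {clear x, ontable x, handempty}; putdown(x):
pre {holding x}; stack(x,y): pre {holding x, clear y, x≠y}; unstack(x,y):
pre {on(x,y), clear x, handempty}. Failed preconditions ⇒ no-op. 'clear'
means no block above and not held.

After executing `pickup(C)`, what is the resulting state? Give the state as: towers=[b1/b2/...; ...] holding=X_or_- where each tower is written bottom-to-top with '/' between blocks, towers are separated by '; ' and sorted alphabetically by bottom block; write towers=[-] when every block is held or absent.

before: towers=[A/F; C; G/E/D/B] holding=-
pre[pickup(C)]: clear(C) ✓, ontable(C) ✓, handempty ✓
all met → apply pickup(C)
after:  towers=[A/F; G/E/D/B] holding=C

towers=[A/F; G/E/D/B] holding=C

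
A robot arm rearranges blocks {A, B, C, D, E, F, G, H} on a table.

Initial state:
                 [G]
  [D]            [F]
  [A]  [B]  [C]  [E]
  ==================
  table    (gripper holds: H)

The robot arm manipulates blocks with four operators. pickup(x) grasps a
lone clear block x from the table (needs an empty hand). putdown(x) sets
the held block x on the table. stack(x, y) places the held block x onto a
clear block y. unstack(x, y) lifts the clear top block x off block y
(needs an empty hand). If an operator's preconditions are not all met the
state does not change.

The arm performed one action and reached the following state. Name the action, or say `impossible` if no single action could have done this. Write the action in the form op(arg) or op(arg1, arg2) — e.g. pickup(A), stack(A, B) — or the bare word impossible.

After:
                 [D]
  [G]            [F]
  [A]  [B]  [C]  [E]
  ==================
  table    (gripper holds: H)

target: towers=[A/G; B; C; E/F/D] holding=H
        putdown(H) → towers=[A/D; B; C; E/F/G; H] holding=-
       stack(H, G) → towers=[A/D; B; C; E/F/G/H] holding=-
       stack(H, B) → towers=[A/D; B/H; C; E/F/G] holding=-
       stack(H, D) → towers=[A/D/H; B; C; E/F/G] holding=-
       stack(H, C) → towers=[A/D; B; C/H; E/F/G] holding=-
none of the 5 applicable actions match → impossible

impossible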